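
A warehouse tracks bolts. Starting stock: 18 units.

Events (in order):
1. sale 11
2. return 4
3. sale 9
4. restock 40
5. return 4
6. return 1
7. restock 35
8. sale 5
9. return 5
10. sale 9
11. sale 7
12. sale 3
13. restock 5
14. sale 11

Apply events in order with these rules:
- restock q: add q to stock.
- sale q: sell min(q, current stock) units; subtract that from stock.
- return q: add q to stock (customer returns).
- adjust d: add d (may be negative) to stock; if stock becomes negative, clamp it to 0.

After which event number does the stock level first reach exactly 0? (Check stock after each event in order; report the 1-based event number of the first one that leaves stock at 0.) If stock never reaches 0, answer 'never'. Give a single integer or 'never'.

Processing events:
Start: stock = 18
  Event 1 (sale 11): sell min(11,18)=11. stock: 18 - 11 = 7. total_sold = 11
  Event 2 (return 4): 7 + 4 = 11
  Event 3 (sale 9): sell min(9,11)=9. stock: 11 - 9 = 2. total_sold = 20
  Event 4 (restock 40): 2 + 40 = 42
  Event 5 (return 4): 42 + 4 = 46
  Event 6 (return 1): 46 + 1 = 47
  Event 7 (restock 35): 47 + 35 = 82
  Event 8 (sale 5): sell min(5,82)=5. stock: 82 - 5 = 77. total_sold = 25
  Event 9 (return 5): 77 + 5 = 82
  Event 10 (sale 9): sell min(9,82)=9. stock: 82 - 9 = 73. total_sold = 34
  Event 11 (sale 7): sell min(7,73)=7. stock: 73 - 7 = 66. total_sold = 41
  Event 12 (sale 3): sell min(3,66)=3. stock: 66 - 3 = 63. total_sold = 44
  Event 13 (restock 5): 63 + 5 = 68
  Event 14 (sale 11): sell min(11,68)=11. stock: 68 - 11 = 57. total_sold = 55
Final: stock = 57, total_sold = 55

Stock never reaches 0.

Answer: never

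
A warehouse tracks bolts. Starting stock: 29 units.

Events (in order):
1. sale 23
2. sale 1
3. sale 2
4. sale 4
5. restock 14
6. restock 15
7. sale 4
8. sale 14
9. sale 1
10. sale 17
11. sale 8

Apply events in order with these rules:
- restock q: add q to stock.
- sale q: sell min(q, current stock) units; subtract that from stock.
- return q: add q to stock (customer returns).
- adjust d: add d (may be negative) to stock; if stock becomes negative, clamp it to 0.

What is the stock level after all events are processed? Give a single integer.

Answer: 0

Derivation:
Processing events:
Start: stock = 29
  Event 1 (sale 23): sell min(23,29)=23. stock: 29 - 23 = 6. total_sold = 23
  Event 2 (sale 1): sell min(1,6)=1. stock: 6 - 1 = 5. total_sold = 24
  Event 3 (sale 2): sell min(2,5)=2. stock: 5 - 2 = 3. total_sold = 26
  Event 4 (sale 4): sell min(4,3)=3. stock: 3 - 3 = 0. total_sold = 29
  Event 5 (restock 14): 0 + 14 = 14
  Event 6 (restock 15): 14 + 15 = 29
  Event 7 (sale 4): sell min(4,29)=4. stock: 29 - 4 = 25. total_sold = 33
  Event 8 (sale 14): sell min(14,25)=14. stock: 25 - 14 = 11. total_sold = 47
  Event 9 (sale 1): sell min(1,11)=1. stock: 11 - 1 = 10. total_sold = 48
  Event 10 (sale 17): sell min(17,10)=10. stock: 10 - 10 = 0. total_sold = 58
  Event 11 (sale 8): sell min(8,0)=0. stock: 0 - 0 = 0. total_sold = 58
Final: stock = 0, total_sold = 58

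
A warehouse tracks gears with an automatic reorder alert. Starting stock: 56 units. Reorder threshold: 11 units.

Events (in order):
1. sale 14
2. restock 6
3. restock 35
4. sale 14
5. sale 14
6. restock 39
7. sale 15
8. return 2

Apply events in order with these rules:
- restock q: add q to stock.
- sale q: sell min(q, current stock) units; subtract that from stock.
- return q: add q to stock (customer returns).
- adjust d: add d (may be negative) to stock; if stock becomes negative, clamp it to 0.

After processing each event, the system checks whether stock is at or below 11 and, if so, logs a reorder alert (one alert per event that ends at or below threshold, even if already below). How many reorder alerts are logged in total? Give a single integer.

Processing events:
Start: stock = 56
  Event 1 (sale 14): sell min(14,56)=14. stock: 56 - 14 = 42. total_sold = 14
  Event 2 (restock 6): 42 + 6 = 48
  Event 3 (restock 35): 48 + 35 = 83
  Event 4 (sale 14): sell min(14,83)=14. stock: 83 - 14 = 69. total_sold = 28
  Event 5 (sale 14): sell min(14,69)=14. stock: 69 - 14 = 55. total_sold = 42
  Event 6 (restock 39): 55 + 39 = 94
  Event 7 (sale 15): sell min(15,94)=15. stock: 94 - 15 = 79. total_sold = 57
  Event 8 (return 2): 79 + 2 = 81
Final: stock = 81, total_sold = 57

Checking against threshold 11:
  After event 1: stock=42 > 11
  After event 2: stock=48 > 11
  After event 3: stock=83 > 11
  After event 4: stock=69 > 11
  After event 5: stock=55 > 11
  After event 6: stock=94 > 11
  After event 7: stock=79 > 11
  After event 8: stock=81 > 11
Alert events: []. Count = 0

Answer: 0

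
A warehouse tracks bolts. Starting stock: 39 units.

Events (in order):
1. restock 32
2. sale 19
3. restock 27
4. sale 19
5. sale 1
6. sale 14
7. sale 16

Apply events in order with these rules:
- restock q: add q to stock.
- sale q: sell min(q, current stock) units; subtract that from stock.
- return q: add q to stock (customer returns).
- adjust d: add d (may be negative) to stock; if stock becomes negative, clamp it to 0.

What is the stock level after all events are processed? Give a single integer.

Processing events:
Start: stock = 39
  Event 1 (restock 32): 39 + 32 = 71
  Event 2 (sale 19): sell min(19,71)=19. stock: 71 - 19 = 52. total_sold = 19
  Event 3 (restock 27): 52 + 27 = 79
  Event 4 (sale 19): sell min(19,79)=19. stock: 79 - 19 = 60. total_sold = 38
  Event 5 (sale 1): sell min(1,60)=1. stock: 60 - 1 = 59. total_sold = 39
  Event 6 (sale 14): sell min(14,59)=14. stock: 59 - 14 = 45. total_sold = 53
  Event 7 (sale 16): sell min(16,45)=16. stock: 45 - 16 = 29. total_sold = 69
Final: stock = 29, total_sold = 69

Answer: 29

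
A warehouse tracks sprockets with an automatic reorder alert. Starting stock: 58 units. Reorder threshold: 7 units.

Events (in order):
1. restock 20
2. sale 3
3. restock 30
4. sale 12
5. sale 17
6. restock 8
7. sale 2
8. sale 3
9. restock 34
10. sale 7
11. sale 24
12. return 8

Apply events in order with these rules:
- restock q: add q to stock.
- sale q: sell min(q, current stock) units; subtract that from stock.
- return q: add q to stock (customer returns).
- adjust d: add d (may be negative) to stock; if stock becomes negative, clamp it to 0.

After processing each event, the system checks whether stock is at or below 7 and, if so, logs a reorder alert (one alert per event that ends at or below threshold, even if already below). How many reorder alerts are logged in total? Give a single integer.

Answer: 0

Derivation:
Processing events:
Start: stock = 58
  Event 1 (restock 20): 58 + 20 = 78
  Event 2 (sale 3): sell min(3,78)=3. stock: 78 - 3 = 75. total_sold = 3
  Event 3 (restock 30): 75 + 30 = 105
  Event 4 (sale 12): sell min(12,105)=12. stock: 105 - 12 = 93. total_sold = 15
  Event 5 (sale 17): sell min(17,93)=17. stock: 93 - 17 = 76. total_sold = 32
  Event 6 (restock 8): 76 + 8 = 84
  Event 7 (sale 2): sell min(2,84)=2. stock: 84 - 2 = 82. total_sold = 34
  Event 8 (sale 3): sell min(3,82)=3. stock: 82 - 3 = 79. total_sold = 37
  Event 9 (restock 34): 79 + 34 = 113
  Event 10 (sale 7): sell min(7,113)=7. stock: 113 - 7 = 106. total_sold = 44
  Event 11 (sale 24): sell min(24,106)=24. stock: 106 - 24 = 82. total_sold = 68
  Event 12 (return 8): 82 + 8 = 90
Final: stock = 90, total_sold = 68

Checking against threshold 7:
  After event 1: stock=78 > 7
  After event 2: stock=75 > 7
  After event 3: stock=105 > 7
  After event 4: stock=93 > 7
  After event 5: stock=76 > 7
  After event 6: stock=84 > 7
  After event 7: stock=82 > 7
  After event 8: stock=79 > 7
  After event 9: stock=113 > 7
  After event 10: stock=106 > 7
  After event 11: stock=82 > 7
  After event 12: stock=90 > 7
Alert events: []. Count = 0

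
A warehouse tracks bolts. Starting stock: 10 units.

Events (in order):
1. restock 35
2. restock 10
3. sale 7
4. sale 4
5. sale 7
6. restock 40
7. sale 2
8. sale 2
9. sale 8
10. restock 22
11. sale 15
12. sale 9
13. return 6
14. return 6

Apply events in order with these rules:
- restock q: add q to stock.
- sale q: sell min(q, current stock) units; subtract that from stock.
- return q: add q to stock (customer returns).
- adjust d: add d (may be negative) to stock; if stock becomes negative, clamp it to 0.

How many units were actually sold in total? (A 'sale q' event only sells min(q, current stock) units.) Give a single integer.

Processing events:
Start: stock = 10
  Event 1 (restock 35): 10 + 35 = 45
  Event 2 (restock 10): 45 + 10 = 55
  Event 3 (sale 7): sell min(7,55)=7. stock: 55 - 7 = 48. total_sold = 7
  Event 4 (sale 4): sell min(4,48)=4. stock: 48 - 4 = 44. total_sold = 11
  Event 5 (sale 7): sell min(7,44)=7. stock: 44 - 7 = 37. total_sold = 18
  Event 6 (restock 40): 37 + 40 = 77
  Event 7 (sale 2): sell min(2,77)=2. stock: 77 - 2 = 75. total_sold = 20
  Event 8 (sale 2): sell min(2,75)=2. stock: 75 - 2 = 73. total_sold = 22
  Event 9 (sale 8): sell min(8,73)=8. stock: 73 - 8 = 65. total_sold = 30
  Event 10 (restock 22): 65 + 22 = 87
  Event 11 (sale 15): sell min(15,87)=15. stock: 87 - 15 = 72. total_sold = 45
  Event 12 (sale 9): sell min(9,72)=9. stock: 72 - 9 = 63. total_sold = 54
  Event 13 (return 6): 63 + 6 = 69
  Event 14 (return 6): 69 + 6 = 75
Final: stock = 75, total_sold = 54

Answer: 54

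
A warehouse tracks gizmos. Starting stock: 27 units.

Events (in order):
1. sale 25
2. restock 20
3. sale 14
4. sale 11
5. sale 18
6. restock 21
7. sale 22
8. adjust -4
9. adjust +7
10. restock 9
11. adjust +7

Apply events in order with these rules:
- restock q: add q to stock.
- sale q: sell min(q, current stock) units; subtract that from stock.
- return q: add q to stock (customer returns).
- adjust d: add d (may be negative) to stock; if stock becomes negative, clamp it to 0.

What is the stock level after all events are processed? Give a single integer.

Processing events:
Start: stock = 27
  Event 1 (sale 25): sell min(25,27)=25. stock: 27 - 25 = 2. total_sold = 25
  Event 2 (restock 20): 2 + 20 = 22
  Event 3 (sale 14): sell min(14,22)=14. stock: 22 - 14 = 8. total_sold = 39
  Event 4 (sale 11): sell min(11,8)=8. stock: 8 - 8 = 0. total_sold = 47
  Event 5 (sale 18): sell min(18,0)=0. stock: 0 - 0 = 0. total_sold = 47
  Event 6 (restock 21): 0 + 21 = 21
  Event 7 (sale 22): sell min(22,21)=21. stock: 21 - 21 = 0. total_sold = 68
  Event 8 (adjust -4): 0 + -4 = 0 (clamped to 0)
  Event 9 (adjust +7): 0 + 7 = 7
  Event 10 (restock 9): 7 + 9 = 16
  Event 11 (adjust +7): 16 + 7 = 23
Final: stock = 23, total_sold = 68

Answer: 23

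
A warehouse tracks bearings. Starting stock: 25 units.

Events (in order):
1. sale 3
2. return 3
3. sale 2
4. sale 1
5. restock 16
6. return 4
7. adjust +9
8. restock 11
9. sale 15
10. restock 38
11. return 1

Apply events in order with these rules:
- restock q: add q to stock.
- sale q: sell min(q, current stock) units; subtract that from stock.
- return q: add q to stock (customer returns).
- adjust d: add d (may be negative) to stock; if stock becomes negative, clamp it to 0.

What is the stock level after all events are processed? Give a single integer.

Processing events:
Start: stock = 25
  Event 1 (sale 3): sell min(3,25)=3. stock: 25 - 3 = 22. total_sold = 3
  Event 2 (return 3): 22 + 3 = 25
  Event 3 (sale 2): sell min(2,25)=2. stock: 25 - 2 = 23. total_sold = 5
  Event 4 (sale 1): sell min(1,23)=1. stock: 23 - 1 = 22. total_sold = 6
  Event 5 (restock 16): 22 + 16 = 38
  Event 6 (return 4): 38 + 4 = 42
  Event 7 (adjust +9): 42 + 9 = 51
  Event 8 (restock 11): 51 + 11 = 62
  Event 9 (sale 15): sell min(15,62)=15. stock: 62 - 15 = 47. total_sold = 21
  Event 10 (restock 38): 47 + 38 = 85
  Event 11 (return 1): 85 + 1 = 86
Final: stock = 86, total_sold = 21

Answer: 86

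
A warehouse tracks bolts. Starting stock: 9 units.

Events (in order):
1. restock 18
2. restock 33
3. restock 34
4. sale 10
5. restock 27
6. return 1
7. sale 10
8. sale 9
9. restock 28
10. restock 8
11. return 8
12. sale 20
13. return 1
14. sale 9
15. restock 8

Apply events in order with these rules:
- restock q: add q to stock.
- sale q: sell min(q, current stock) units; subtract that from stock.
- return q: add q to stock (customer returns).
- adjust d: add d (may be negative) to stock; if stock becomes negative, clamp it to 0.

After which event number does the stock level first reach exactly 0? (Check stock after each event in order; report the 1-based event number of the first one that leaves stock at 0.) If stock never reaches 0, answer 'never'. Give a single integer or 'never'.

Answer: never

Derivation:
Processing events:
Start: stock = 9
  Event 1 (restock 18): 9 + 18 = 27
  Event 2 (restock 33): 27 + 33 = 60
  Event 3 (restock 34): 60 + 34 = 94
  Event 4 (sale 10): sell min(10,94)=10. stock: 94 - 10 = 84. total_sold = 10
  Event 5 (restock 27): 84 + 27 = 111
  Event 6 (return 1): 111 + 1 = 112
  Event 7 (sale 10): sell min(10,112)=10. stock: 112 - 10 = 102. total_sold = 20
  Event 8 (sale 9): sell min(9,102)=9. stock: 102 - 9 = 93. total_sold = 29
  Event 9 (restock 28): 93 + 28 = 121
  Event 10 (restock 8): 121 + 8 = 129
  Event 11 (return 8): 129 + 8 = 137
  Event 12 (sale 20): sell min(20,137)=20. stock: 137 - 20 = 117. total_sold = 49
  Event 13 (return 1): 117 + 1 = 118
  Event 14 (sale 9): sell min(9,118)=9. stock: 118 - 9 = 109. total_sold = 58
  Event 15 (restock 8): 109 + 8 = 117
Final: stock = 117, total_sold = 58

Stock never reaches 0.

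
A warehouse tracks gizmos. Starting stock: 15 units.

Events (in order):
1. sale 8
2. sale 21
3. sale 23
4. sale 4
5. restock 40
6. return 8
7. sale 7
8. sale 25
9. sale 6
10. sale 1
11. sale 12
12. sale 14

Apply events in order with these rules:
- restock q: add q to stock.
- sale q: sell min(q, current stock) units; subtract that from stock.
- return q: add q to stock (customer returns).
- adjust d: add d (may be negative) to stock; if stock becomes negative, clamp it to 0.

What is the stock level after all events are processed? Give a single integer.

Processing events:
Start: stock = 15
  Event 1 (sale 8): sell min(8,15)=8. stock: 15 - 8 = 7. total_sold = 8
  Event 2 (sale 21): sell min(21,7)=7. stock: 7 - 7 = 0. total_sold = 15
  Event 3 (sale 23): sell min(23,0)=0. stock: 0 - 0 = 0. total_sold = 15
  Event 4 (sale 4): sell min(4,0)=0. stock: 0 - 0 = 0. total_sold = 15
  Event 5 (restock 40): 0 + 40 = 40
  Event 6 (return 8): 40 + 8 = 48
  Event 7 (sale 7): sell min(7,48)=7. stock: 48 - 7 = 41. total_sold = 22
  Event 8 (sale 25): sell min(25,41)=25. stock: 41 - 25 = 16. total_sold = 47
  Event 9 (sale 6): sell min(6,16)=6. stock: 16 - 6 = 10. total_sold = 53
  Event 10 (sale 1): sell min(1,10)=1. stock: 10 - 1 = 9. total_sold = 54
  Event 11 (sale 12): sell min(12,9)=9. stock: 9 - 9 = 0. total_sold = 63
  Event 12 (sale 14): sell min(14,0)=0. stock: 0 - 0 = 0. total_sold = 63
Final: stock = 0, total_sold = 63

Answer: 0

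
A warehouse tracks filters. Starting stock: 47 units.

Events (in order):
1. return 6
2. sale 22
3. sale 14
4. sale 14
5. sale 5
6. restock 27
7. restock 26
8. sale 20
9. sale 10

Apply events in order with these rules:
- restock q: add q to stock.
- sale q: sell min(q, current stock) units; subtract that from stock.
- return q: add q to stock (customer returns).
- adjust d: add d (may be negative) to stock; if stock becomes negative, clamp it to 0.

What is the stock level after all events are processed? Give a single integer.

Answer: 23

Derivation:
Processing events:
Start: stock = 47
  Event 1 (return 6): 47 + 6 = 53
  Event 2 (sale 22): sell min(22,53)=22. stock: 53 - 22 = 31. total_sold = 22
  Event 3 (sale 14): sell min(14,31)=14. stock: 31 - 14 = 17. total_sold = 36
  Event 4 (sale 14): sell min(14,17)=14. stock: 17 - 14 = 3. total_sold = 50
  Event 5 (sale 5): sell min(5,3)=3. stock: 3 - 3 = 0. total_sold = 53
  Event 6 (restock 27): 0 + 27 = 27
  Event 7 (restock 26): 27 + 26 = 53
  Event 8 (sale 20): sell min(20,53)=20. stock: 53 - 20 = 33. total_sold = 73
  Event 9 (sale 10): sell min(10,33)=10. stock: 33 - 10 = 23. total_sold = 83
Final: stock = 23, total_sold = 83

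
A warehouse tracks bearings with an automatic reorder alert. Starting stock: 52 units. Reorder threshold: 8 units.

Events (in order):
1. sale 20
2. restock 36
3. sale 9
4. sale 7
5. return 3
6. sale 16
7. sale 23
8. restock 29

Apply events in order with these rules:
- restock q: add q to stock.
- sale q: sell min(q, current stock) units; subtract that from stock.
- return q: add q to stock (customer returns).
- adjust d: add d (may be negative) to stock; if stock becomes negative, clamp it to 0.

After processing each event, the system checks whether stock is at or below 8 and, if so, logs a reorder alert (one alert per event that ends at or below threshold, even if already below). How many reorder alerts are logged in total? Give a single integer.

Processing events:
Start: stock = 52
  Event 1 (sale 20): sell min(20,52)=20. stock: 52 - 20 = 32. total_sold = 20
  Event 2 (restock 36): 32 + 36 = 68
  Event 3 (sale 9): sell min(9,68)=9. stock: 68 - 9 = 59. total_sold = 29
  Event 4 (sale 7): sell min(7,59)=7. stock: 59 - 7 = 52. total_sold = 36
  Event 5 (return 3): 52 + 3 = 55
  Event 6 (sale 16): sell min(16,55)=16. stock: 55 - 16 = 39. total_sold = 52
  Event 7 (sale 23): sell min(23,39)=23. stock: 39 - 23 = 16. total_sold = 75
  Event 8 (restock 29): 16 + 29 = 45
Final: stock = 45, total_sold = 75

Checking against threshold 8:
  After event 1: stock=32 > 8
  After event 2: stock=68 > 8
  After event 3: stock=59 > 8
  After event 4: stock=52 > 8
  After event 5: stock=55 > 8
  After event 6: stock=39 > 8
  After event 7: stock=16 > 8
  After event 8: stock=45 > 8
Alert events: []. Count = 0

Answer: 0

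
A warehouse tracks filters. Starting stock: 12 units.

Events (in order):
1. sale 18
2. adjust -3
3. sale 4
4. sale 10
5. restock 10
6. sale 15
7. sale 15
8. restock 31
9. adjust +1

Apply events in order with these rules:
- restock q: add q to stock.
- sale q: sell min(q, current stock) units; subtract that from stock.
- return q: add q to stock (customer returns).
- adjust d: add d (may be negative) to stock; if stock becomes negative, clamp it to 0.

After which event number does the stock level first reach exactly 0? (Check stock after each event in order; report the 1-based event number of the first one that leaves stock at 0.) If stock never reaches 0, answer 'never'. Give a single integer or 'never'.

Processing events:
Start: stock = 12
  Event 1 (sale 18): sell min(18,12)=12. stock: 12 - 12 = 0. total_sold = 12
  Event 2 (adjust -3): 0 + -3 = 0 (clamped to 0)
  Event 3 (sale 4): sell min(4,0)=0. stock: 0 - 0 = 0. total_sold = 12
  Event 4 (sale 10): sell min(10,0)=0. stock: 0 - 0 = 0. total_sold = 12
  Event 5 (restock 10): 0 + 10 = 10
  Event 6 (sale 15): sell min(15,10)=10. stock: 10 - 10 = 0. total_sold = 22
  Event 7 (sale 15): sell min(15,0)=0. stock: 0 - 0 = 0. total_sold = 22
  Event 8 (restock 31): 0 + 31 = 31
  Event 9 (adjust +1): 31 + 1 = 32
Final: stock = 32, total_sold = 22

First zero at event 1.

Answer: 1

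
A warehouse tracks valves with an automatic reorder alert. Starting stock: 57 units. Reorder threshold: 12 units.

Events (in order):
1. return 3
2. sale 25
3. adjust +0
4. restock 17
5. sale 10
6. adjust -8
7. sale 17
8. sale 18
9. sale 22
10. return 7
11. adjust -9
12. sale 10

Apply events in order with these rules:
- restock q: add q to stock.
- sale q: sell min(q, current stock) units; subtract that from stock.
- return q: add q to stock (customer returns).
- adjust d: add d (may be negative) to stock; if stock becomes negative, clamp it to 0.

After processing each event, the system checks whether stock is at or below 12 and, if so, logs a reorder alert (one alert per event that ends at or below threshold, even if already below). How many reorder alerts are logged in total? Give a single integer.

Answer: 5

Derivation:
Processing events:
Start: stock = 57
  Event 1 (return 3): 57 + 3 = 60
  Event 2 (sale 25): sell min(25,60)=25. stock: 60 - 25 = 35. total_sold = 25
  Event 3 (adjust +0): 35 + 0 = 35
  Event 4 (restock 17): 35 + 17 = 52
  Event 5 (sale 10): sell min(10,52)=10. stock: 52 - 10 = 42. total_sold = 35
  Event 6 (adjust -8): 42 + -8 = 34
  Event 7 (sale 17): sell min(17,34)=17. stock: 34 - 17 = 17. total_sold = 52
  Event 8 (sale 18): sell min(18,17)=17. stock: 17 - 17 = 0. total_sold = 69
  Event 9 (sale 22): sell min(22,0)=0. stock: 0 - 0 = 0. total_sold = 69
  Event 10 (return 7): 0 + 7 = 7
  Event 11 (adjust -9): 7 + -9 = 0 (clamped to 0)
  Event 12 (sale 10): sell min(10,0)=0. stock: 0 - 0 = 0. total_sold = 69
Final: stock = 0, total_sold = 69

Checking against threshold 12:
  After event 1: stock=60 > 12
  After event 2: stock=35 > 12
  After event 3: stock=35 > 12
  After event 4: stock=52 > 12
  After event 5: stock=42 > 12
  After event 6: stock=34 > 12
  After event 7: stock=17 > 12
  After event 8: stock=0 <= 12 -> ALERT
  After event 9: stock=0 <= 12 -> ALERT
  After event 10: stock=7 <= 12 -> ALERT
  After event 11: stock=0 <= 12 -> ALERT
  After event 12: stock=0 <= 12 -> ALERT
Alert events: [8, 9, 10, 11, 12]. Count = 5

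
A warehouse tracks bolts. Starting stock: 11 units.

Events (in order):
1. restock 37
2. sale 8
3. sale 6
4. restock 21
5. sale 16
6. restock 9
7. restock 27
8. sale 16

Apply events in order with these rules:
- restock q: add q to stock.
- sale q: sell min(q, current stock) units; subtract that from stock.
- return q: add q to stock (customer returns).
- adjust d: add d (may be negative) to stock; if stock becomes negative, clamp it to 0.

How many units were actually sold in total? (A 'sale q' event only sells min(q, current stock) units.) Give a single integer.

Processing events:
Start: stock = 11
  Event 1 (restock 37): 11 + 37 = 48
  Event 2 (sale 8): sell min(8,48)=8. stock: 48 - 8 = 40. total_sold = 8
  Event 3 (sale 6): sell min(6,40)=6. stock: 40 - 6 = 34. total_sold = 14
  Event 4 (restock 21): 34 + 21 = 55
  Event 5 (sale 16): sell min(16,55)=16. stock: 55 - 16 = 39. total_sold = 30
  Event 6 (restock 9): 39 + 9 = 48
  Event 7 (restock 27): 48 + 27 = 75
  Event 8 (sale 16): sell min(16,75)=16. stock: 75 - 16 = 59. total_sold = 46
Final: stock = 59, total_sold = 46

Answer: 46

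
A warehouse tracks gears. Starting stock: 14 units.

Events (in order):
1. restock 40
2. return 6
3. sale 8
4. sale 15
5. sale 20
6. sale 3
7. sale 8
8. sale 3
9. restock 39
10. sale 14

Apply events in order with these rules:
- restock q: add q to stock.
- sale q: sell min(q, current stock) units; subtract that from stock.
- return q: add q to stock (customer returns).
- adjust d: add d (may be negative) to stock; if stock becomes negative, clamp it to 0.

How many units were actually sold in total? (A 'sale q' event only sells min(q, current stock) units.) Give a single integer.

Answer: 71

Derivation:
Processing events:
Start: stock = 14
  Event 1 (restock 40): 14 + 40 = 54
  Event 2 (return 6): 54 + 6 = 60
  Event 3 (sale 8): sell min(8,60)=8. stock: 60 - 8 = 52. total_sold = 8
  Event 4 (sale 15): sell min(15,52)=15. stock: 52 - 15 = 37. total_sold = 23
  Event 5 (sale 20): sell min(20,37)=20. stock: 37 - 20 = 17. total_sold = 43
  Event 6 (sale 3): sell min(3,17)=3. stock: 17 - 3 = 14. total_sold = 46
  Event 7 (sale 8): sell min(8,14)=8. stock: 14 - 8 = 6. total_sold = 54
  Event 8 (sale 3): sell min(3,6)=3. stock: 6 - 3 = 3. total_sold = 57
  Event 9 (restock 39): 3 + 39 = 42
  Event 10 (sale 14): sell min(14,42)=14. stock: 42 - 14 = 28. total_sold = 71
Final: stock = 28, total_sold = 71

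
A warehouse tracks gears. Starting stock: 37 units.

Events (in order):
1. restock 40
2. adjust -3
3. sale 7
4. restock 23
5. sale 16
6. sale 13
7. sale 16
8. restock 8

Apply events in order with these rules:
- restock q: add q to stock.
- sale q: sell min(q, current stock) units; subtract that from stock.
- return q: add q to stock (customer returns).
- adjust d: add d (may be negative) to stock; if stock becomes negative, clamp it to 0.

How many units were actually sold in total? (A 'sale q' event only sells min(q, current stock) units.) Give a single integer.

Answer: 52

Derivation:
Processing events:
Start: stock = 37
  Event 1 (restock 40): 37 + 40 = 77
  Event 2 (adjust -3): 77 + -3 = 74
  Event 3 (sale 7): sell min(7,74)=7. stock: 74 - 7 = 67. total_sold = 7
  Event 4 (restock 23): 67 + 23 = 90
  Event 5 (sale 16): sell min(16,90)=16. stock: 90 - 16 = 74. total_sold = 23
  Event 6 (sale 13): sell min(13,74)=13. stock: 74 - 13 = 61. total_sold = 36
  Event 7 (sale 16): sell min(16,61)=16. stock: 61 - 16 = 45. total_sold = 52
  Event 8 (restock 8): 45 + 8 = 53
Final: stock = 53, total_sold = 52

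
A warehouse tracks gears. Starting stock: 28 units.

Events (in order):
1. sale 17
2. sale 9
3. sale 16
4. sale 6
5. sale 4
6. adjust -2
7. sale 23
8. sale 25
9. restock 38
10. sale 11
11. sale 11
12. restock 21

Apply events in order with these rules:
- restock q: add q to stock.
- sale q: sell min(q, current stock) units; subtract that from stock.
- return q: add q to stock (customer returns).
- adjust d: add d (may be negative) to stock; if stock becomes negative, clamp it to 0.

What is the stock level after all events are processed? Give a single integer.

Answer: 37

Derivation:
Processing events:
Start: stock = 28
  Event 1 (sale 17): sell min(17,28)=17. stock: 28 - 17 = 11. total_sold = 17
  Event 2 (sale 9): sell min(9,11)=9. stock: 11 - 9 = 2. total_sold = 26
  Event 3 (sale 16): sell min(16,2)=2. stock: 2 - 2 = 0. total_sold = 28
  Event 4 (sale 6): sell min(6,0)=0. stock: 0 - 0 = 0. total_sold = 28
  Event 5 (sale 4): sell min(4,0)=0. stock: 0 - 0 = 0. total_sold = 28
  Event 6 (adjust -2): 0 + -2 = 0 (clamped to 0)
  Event 7 (sale 23): sell min(23,0)=0. stock: 0 - 0 = 0. total_sold = 28
  Event 8 (sale 25): sell min(25,0)=0. stock: 0 - 0 = 0. total_sold = 28
  Event 9 (restock 38): 0 + 38 = 38
  Event 10 (sale 11): sell min(11,38)=11. stock: 38 - 11 = 27. total_sold = 39
  Event 11 (sale 11): sell min(11,27)=11. stock: 27 - 11 = 16. total_sold = 50
  Event 12 (restock 21): 16 + 21 = 37
Final: stock = 37, total_sold = 50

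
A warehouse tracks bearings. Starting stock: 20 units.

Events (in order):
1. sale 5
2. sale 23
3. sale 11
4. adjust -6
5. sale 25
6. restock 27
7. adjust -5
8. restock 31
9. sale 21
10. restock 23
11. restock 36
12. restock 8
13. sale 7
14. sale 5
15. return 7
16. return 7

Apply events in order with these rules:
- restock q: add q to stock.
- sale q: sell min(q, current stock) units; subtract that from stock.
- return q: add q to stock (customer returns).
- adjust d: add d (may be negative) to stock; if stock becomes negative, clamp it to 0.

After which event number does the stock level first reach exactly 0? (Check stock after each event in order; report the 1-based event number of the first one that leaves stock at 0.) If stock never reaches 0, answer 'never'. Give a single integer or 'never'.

Processing events:
Start: stock = 20
  Event 1 (sale 5): sell min(5,20)=5. stock: 20 - 5 = 15. total_sold = 5
  Event 2 (sale 23): sell min(23,15)=15. stock: 15 - 15 = 0. total_sold = 20
  Event 3 (sale 11): sell min(11,0)=0. stock: 0 - 0 = 0. total_sold = 20
  Event 4 (adjust -6): 0 + -6 = 0 (clamped to 0)
  Event 5 (sale 25): sell min(25,0)=0. stock: 0 - 0 = 0. total_sold = 20
  Event 6 (restock 27): 0 + 27 = 27
  Event 7 (adjust -5): 27 + -5 = 22
  Event 8 (restock 31): 22 + 31 = 53
  Event 9 (sale 21): sell min(21,53)=21. stock: 53 - 21 = 32. total_sold = 41
  Event 10 (restock 23): 32 + 23 = 55
  Event 11 (restock 36): 55 + 36 = 91
  Event 12 (restock 8): 91 + 8 = 99
  Event 13 (sale 7): sell min(7,99)=7. stock: 99 - 7 = 92. total_sold = 48
  Event 14 (sale 5): sell min(5,92)=5. stock: 92 - 5 = 87. total_sold = 53
  Event 15 (return 7): 87 + 7 = 94
  Event 16 (return 7): 94 + 7 = 101
Final: stock = 101, total_sold = 53

First zero at event 2.

Answer: 2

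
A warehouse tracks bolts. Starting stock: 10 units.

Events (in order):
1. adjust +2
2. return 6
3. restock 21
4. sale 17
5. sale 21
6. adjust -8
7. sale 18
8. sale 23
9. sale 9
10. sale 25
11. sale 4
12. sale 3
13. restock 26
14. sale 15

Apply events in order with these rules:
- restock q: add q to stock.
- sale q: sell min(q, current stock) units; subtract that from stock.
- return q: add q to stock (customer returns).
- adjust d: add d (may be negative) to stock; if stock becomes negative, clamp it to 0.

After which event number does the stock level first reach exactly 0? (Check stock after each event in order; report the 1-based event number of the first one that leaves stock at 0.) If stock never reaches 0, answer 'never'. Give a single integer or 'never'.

Answer: 6

Derivation:
Processing events:
Start: stock = 10
  Event 1 (adjust +2): 10 + 2 = 12
  Event 2 (return 6): 12 + 6 = 18
  Event 3 (restock 21): 18 + 21 = 39
  Event 4 (sale 17): sell min(17,39)=17. stock: 39 - 17 = 22. total_sold = 17
  Event 5 (sale 21): sell min(21,22)=21. stock: 22 - 21 = 1. total_sold = 38
  Event 6 (adjust -8): 1 + -8 = 0 (clamped to 0)
  Event 7 (sale 18): sell min(18,0)=0. stock: 0 - 0 = 0. total_sold = 38
  Event 8 (sale 23): sell min(23,0)=0. stock: 0 - 0 = 0. total_sold = 38
  Event 9 (sale 9): sell min(9,0)=0. stock: 0 - 0 = 0. total_sold = 38
  Event 10 (sale 25): sell min(25,0)=0. stock: 0 - 0 = 0. total_sold = 38
  Event 11 (sale 4): sell min(4,0)=0. stock: 0 - 0 = 0. total_sold = 38
  Event 12 (sale 3): sell min(3,0)=0. stock: 0 - 0 = 0. total_sold = 38
  Event 13 (restock 26): 0 + 26 = 26
  Event 14 (sale 15): sell min(15,26)=15. stock: 26 - 15 = 11. total_sold = 53
Final: stock = 11, total_sold = 53

First zero at event 6.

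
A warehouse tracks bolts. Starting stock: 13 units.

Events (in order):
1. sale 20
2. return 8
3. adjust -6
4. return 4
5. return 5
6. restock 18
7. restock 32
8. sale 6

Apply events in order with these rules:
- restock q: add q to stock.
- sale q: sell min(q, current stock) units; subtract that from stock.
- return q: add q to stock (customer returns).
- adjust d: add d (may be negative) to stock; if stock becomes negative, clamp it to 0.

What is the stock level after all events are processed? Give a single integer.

Answer: 55

Derivation:
Processing events:
Start: stock = 13
  Event 1 (sale 20): sell min(20,13)=13. stock: 13 - 13 = 0. total_sold = 13
  Event 2 (return 8): 0 + 8 = 8
  Event 3 (adjust -6): 8 + -6 = 2
  Event 4 (return 4): 2 + 4 = 6
  Event 5 (return 5): 6 + 5 = 11
  Event 6 (restock 18): 11 + 18 = 29
  Event 7 (restock 32): 29 + 32 = 61
  Event 8 (sale 6): sell min(6,61)=6. stock: 61 - 6 = 55. total_sold = 19
Final: stock = 55, total_sold = 19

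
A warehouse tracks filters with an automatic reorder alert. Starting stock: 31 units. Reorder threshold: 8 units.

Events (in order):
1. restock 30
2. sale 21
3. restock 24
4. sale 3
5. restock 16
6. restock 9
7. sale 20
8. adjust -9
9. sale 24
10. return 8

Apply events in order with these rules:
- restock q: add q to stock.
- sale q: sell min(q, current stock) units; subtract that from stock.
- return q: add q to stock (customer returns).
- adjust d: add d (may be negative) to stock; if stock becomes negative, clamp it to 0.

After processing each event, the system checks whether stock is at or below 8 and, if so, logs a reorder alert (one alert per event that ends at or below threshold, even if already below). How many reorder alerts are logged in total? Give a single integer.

Processing events:
Start: stock = 31
  Event 1 (restock 30): 31 + 30 = 61
  Event 2 (sale 21): sell min(21,61)=21. stock: 61 - 21 = 40. total_sold = 21
  Event 3 (restock 24): 40 + 24 = 64
  Event 4 (sale 3): sell min(3,64)=3. stock: 64 - 3 = 61. total_sold = 24
  Event 5 (restock 16): 61 + 16 = 77
  Event 6 (restock 9): 77 + 9 = 86
  Event 7 (sale 20): sell min(20,86)=20. stock: 86 - 20 = 66. total_sold = 44
  Event 8 (adjust -9): 66 + -9 = 57
  Event 9 (sale 24): sell min(24,57)=24. stock: 57 - 24 = 33. total_sold = 68
  Event 10 (return 8): 33 + 8 = 41
Final: stock = 41, total_sold = 68

Checking against threshold 8:
  After event 1: stock=61 > 8
  After event 2: stock=40 > 8
  After event 3: stock=64 > 8
  After event 4: stock=61 > 8
  After event 5: stock=77 > 8
  After event 6: stock=86 > 8
  After event 7: stock=66 > 8
  After event 8: stock=57 > 8
  After event 9: stock=33 > 8
  After event 10: stock=41 > 8
Alert events: []. Count = 0

Answer: 0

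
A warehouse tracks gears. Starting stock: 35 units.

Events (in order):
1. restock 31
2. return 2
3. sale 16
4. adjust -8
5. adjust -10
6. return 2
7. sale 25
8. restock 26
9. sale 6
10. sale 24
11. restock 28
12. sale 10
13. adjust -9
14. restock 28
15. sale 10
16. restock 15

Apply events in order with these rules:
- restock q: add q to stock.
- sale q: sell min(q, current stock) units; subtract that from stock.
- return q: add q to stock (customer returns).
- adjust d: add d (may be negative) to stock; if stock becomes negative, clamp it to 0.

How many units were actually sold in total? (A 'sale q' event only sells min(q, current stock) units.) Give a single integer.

Processing events:
Start: stock = 35
  Event 1 (restock 31): 35 + 31 = 66
  Event 2 (return 2): 66 + 2 = 68
  Event 3 (sale 16): sell min(16,68)=16. stock: 68 - 16 = 52. total_sold = 16
  Event 4 (adjust -8): 52 + -8 = 44
  Event 5 (adjust -10): 44 + -10 = 34
  Event 6 (return 2): 34 + 2 = 36
  Event 7 (sale 25): sell min(25,36)=25. stock: 36 - 25 = 11. total_sold = 41
  Event 8 (restock 26): 11 + 26 = 37
  Event 9 (sale 6): sell min(6,37)=6. stock: 37 - 6 = 31. total_sold = 47
  Event 10 (sale 24): sell min(24,31)=24. stock: 31 - 24 = 7. total_sold = 71
  Event 11 (restock 28): 7 + 28 = 35
  Event 12 (sale 10): sell min(10,35)=10. stock: 35 - 10 = 25. total_sold = 81
  Event 13 (adjust -9): 25 + -9 = 16
  Event 14 (restock 28): 16 + 28 = 44
  Event 15 (sale 10): sell min(10,44)=10. stock: 44 - 10 = 34. total_sold = 91
  Event 16 (restock 15): 34 + 15 = 49
Final: stock = 49, total_sold = 91

Answer: 91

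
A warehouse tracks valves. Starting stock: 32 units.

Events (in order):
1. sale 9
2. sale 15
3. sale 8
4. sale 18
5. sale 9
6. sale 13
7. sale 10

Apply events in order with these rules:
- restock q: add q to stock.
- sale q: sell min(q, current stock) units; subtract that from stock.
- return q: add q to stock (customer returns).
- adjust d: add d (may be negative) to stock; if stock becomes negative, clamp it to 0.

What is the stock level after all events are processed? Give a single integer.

Processing events:
Start: stock = 32
  Event 1 (sale 9): sell min(9,32)=9. stock: 32 - 9 = 23. total_sold = 9
  Event 2 (sale 15): sell min(15,23)=15. stock: 23 - 15 = 8. total_sold = 24
  Event 3 (sale 8): sell min(8,8)=8. stock: 8 - 8 = 0. total_sold = 32
  Event 4 (sale 18): sell min(18,0)=0. stock: 0 - 0 = 0. total_sold = 32
  Event 5 (sale 9): sell min(9,0)=0. stock: 0 - 0 = 0. total_sold = 32
  Event 6 (sale 13): sell min(13,0)=0. stock: 0 - 0 = 0. total_sold = 32
  Event 7 (sale 10): sell min(10,0)=0. stock: 0 - 0 = 0. total_sold = 32
Final: stock = 0, total_sold = 32

Answer: 0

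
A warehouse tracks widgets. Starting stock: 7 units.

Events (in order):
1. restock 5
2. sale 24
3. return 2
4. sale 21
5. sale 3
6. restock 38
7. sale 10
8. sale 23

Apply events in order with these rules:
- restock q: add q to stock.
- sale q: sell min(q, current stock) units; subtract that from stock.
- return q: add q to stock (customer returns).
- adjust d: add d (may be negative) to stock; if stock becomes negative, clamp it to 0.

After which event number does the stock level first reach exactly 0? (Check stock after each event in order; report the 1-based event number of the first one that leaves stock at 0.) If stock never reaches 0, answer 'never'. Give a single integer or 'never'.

Answer: 2

Derivation:
Processing events:
Start: stock = 7
  Event 1 (restock 5): 7 + 5 = 12
  Event 2 (sale 24): sell min(24,12)=12. stock: 12 - 12 = 0. total_sold = 12
  Event 3 (return 2): 0 + 2 = 2
  Event 4 (sale 21): sell min(21,2)=2. stock: 2 - 2 = 0. total_sold = 14
  Event 5 (sale 3): sell min(3,0)=0. stock: 0 - 0 = 0. total_sold = 14
  Event 6 (restock 38): 0 + 38 = 38
  Event 7 (sale 10): sell min(10,38)=10. stock: 38 - 10 = 28. total_sold = 24
  Event 8 (sale 23): sell min(23,28)=23. stock: 28 - 23 = 5. total_sold = 47
Final: stock = 5, total_sold = 47

First zero at event 2.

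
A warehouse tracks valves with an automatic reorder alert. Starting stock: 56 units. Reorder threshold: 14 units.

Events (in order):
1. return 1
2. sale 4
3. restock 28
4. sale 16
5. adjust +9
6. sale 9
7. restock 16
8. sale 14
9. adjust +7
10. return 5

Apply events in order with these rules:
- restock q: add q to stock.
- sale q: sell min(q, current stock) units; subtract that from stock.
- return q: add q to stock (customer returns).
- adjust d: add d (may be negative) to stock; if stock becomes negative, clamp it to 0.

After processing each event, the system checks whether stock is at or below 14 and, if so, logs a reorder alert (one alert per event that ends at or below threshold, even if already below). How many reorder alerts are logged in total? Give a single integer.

Answer: 0

Derivation:
Processing events:
Start: stock = 56
  Event 1 (return 1): 56 + 1 = 57
  Event 2 (sale 4): sell min(4,57)=4. stock: 57 - 4 = 53. total_sold = 4
  Event 3 (restock 28): 53 + 28 = 81
  Event 4 (sale 16): sell min(16,81)=16. stock: 81 - 16 = 65. total_sold = 20
  Event 5 (adjust +9): 65 + 9 = 74
  Event 6 (sale 9): sell min(9,74)=9. stock: 74 - 9 = 65. total_sold = 29
  Event 7 (restock 16): 65 + 16 = 81
  Event 8 (sale 14): sell min(14,81)=14. stock: 81 - 14 = 67. total_sold = 43
  Event 9 (adjust +7): 67 + 7 = 74
  Event 10 (return 5): 74 + 5 = 79
Final: stock = 79, total_sold = 43

Checking against threshold 14:
  After event 1: stock=57 > 14
  After event 2: stock=53 > 14
  After event 3: stock=81 > 14
  After event 4: stock=65 > 14
  After event 5: stock=74 > 14
  After event 6: stock=65 > 14
  After event 7: stock=81 > 14
  After event 8: stock=67 > 14
  After event 9: stock=74 > 14
  After event 10: stock=79 > 14
Alert events: []. Count = 0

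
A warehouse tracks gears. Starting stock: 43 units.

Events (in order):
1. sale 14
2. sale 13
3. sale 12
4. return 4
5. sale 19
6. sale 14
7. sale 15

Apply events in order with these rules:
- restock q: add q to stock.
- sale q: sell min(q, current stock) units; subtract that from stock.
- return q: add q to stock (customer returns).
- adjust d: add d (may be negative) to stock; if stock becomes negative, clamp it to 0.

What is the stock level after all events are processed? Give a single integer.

Answer: 0

Derivation:
Processing events:
Start: stock = 43
  Event 1 (sale 14): sell min(14,43)=14. stock: 43 - 14 = 29. total_sold = 14
  Event 2 (sale 13): sell min(13,29)=13. stock: 29 - 13 = 16. total_sold = 27
  Event 3 (sale 12): sell min(12,16)=12. stock: 16 - 12 = 4. total_sold = 39
  Event 4 (return 4): 4 + 4 = 8
  Event 5 (sale 19): sell min(19,8)=8. stock: 8 - 8 = 0. total_sold = 47
  Event 6 (sale 14): sell min(14,0)=0. stock: 0 - 0 = 0. total_sold = 47
  Event 7 (sale 15): sell min(15,0)=0. stock: 0 - 0 = 0. total_sold = 47
Final: stock = 0, total_sold = 47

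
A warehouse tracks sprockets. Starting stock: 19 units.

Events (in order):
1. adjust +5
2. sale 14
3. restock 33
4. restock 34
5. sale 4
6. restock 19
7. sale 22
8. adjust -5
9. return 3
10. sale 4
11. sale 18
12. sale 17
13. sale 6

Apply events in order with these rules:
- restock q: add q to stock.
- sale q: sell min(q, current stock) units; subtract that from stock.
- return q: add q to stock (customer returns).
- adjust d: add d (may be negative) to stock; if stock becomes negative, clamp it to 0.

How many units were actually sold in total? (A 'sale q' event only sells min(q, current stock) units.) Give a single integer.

Processing events:
Start: stock = 19
  Event 1 (adjust +5): 19 + 5 = 24
  Event 2 (sale 14): sell min(14,24)=14. stock: 24 - 14 = 10. total_sold = 14
  Event 3 (restock 33): 10 + 33 = 43
  Event 4 (restock 34): 43 + 34 = 77
  Event 5 (sale 4): sell min(4,77)=4. stock: 77 - 4 = 73. total_sold = 18
  Event 6 (restock 19): 73 + 19 = 92
  Event 7 (sale 22): sell min(22,92)=22. stock: 92 - 22 = 70. total_sold = 40
  Event 8 (adjust -5): 70 + -5 = 65
  Event 9 (return 3): 65 + 3 = 68
  Event 10 (sale 4): sell min(4,68)=4. stock: 68 - 4 = 64. total_sold = 44
  Event 11 (sale 18): sell min(18,64)=18. stock: 64 - 18 = 46. total_sold = 62
  Event 12 (sale 17): sell min(17,46)=17. stock: 46 - 17 = 29. total_sold = 79
  Event 13 (sale 6): sell min(6,29)=6. stock: 29 - 6 = 23. total_sold = 85
Final: stock = 23, total_sold = 85

Answer: 85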